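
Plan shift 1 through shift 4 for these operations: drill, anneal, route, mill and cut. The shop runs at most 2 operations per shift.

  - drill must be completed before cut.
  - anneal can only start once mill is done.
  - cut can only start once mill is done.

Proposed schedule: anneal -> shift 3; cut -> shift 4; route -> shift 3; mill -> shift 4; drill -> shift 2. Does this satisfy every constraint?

cut can only start once mill is done — violated.
anneal can only start once mill is done — violated.
The shop runs at most 2 operations per shift — holds.
drill must be completed before cut — holds.

No. anneal can only start once mill is done is not satisfied.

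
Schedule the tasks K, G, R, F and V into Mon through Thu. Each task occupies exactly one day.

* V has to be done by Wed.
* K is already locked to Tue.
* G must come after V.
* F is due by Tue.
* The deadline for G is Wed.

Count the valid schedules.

Splitting on G: it can be Tue (8), Wed (16). Listing each branch's schedules as (K, R, F, V):
G=Tue: (Tue,Mon,Mon,Mon) (Tue,Mon,Tue,Mon) (Tue,Tue,Mon,Mon) (Tue,Tue,Tue,Mon) (Tue,Wed,Mon,Mon) (Tue,Wed,Tue,Mon) (Tue,Thu,Mon,Mon) (Tue,Thu,Tue,Mon) — 8.
G=Wed: (Tue,Mon,Mon,Mon) (Tue,Mon,Mon,Tue) (Tue,Mon,Tue,Mon) (Tue,Mon,Tue,Tue) (Tue,Tue,Mon,Mon) (Tue,Tue,Mon,Tue) (Tue,Tue,Tue,Mon) (Tue,Tue,Tue,Tue) (Tue,Wed,Mon,Mon) (Tue,Wed,Mon,Tue) (Tue,Wed,Tue,Mon) (Tue,Wed,Tue,Tue) (Tue,Thu,Mon,Mon) (Tue,Thu,Mon,Tue) (Tue,Thu,Tue,Mon) (Tue,Thu,Tue,Tue) — 16.
Summing: 8 + 16 = 24.

24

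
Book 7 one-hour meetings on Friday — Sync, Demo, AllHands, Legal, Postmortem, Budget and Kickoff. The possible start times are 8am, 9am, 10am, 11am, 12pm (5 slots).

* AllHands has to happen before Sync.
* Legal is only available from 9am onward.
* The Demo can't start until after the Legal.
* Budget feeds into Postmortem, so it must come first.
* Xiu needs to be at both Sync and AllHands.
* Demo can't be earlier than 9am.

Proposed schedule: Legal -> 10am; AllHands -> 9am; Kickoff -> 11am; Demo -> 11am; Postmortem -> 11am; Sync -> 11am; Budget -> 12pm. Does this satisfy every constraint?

No — it violates: Budget feeds into Postmortem, so it must come first

Budget feeds into Postmortem, so it must come first — violated.
AllHands has to happen before Sync — holds.
The Demo can't start until after the Legal — holds.
Demo can't be earlier than 9am — holds.
Legal is only available from 9am onward — holds.
Xiu needs to be at both Sync and AllHands — holds.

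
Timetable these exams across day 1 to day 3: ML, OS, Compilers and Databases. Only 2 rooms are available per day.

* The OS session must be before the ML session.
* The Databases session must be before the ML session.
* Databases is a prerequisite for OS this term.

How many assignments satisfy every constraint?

3

Enumerating: Databases in day 1, OS in day 2, Compilers in day 1, ML in day 3 | Databases=day 1; OS=day 2; Compilers=day 2; ML=day 3 | ML=day 3, OS=day 2, Compilers=day 3, Databases=day 1.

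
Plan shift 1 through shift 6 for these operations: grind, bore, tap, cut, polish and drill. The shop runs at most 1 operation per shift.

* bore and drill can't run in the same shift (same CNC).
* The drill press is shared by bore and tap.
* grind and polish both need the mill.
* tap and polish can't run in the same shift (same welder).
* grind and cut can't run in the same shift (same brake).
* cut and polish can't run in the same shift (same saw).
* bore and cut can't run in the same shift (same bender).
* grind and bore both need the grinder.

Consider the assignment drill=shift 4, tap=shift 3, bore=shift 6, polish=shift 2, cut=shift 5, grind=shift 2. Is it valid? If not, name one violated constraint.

Invalid. The shop runs at most 1 operation per shift.

The shop runs at most 1 operation per shift — violated.
grind and cut can't run in the same shift (same brake) — holds.
The drill press is shared by bore and tap — holds.
grind and polish both need the mill — violated.
grind and bore both need the grinder — holds.
bore and drill can't run in the same shift (same CNC) — holds.
cut and polish can't run in the same shift (same saw) — holds.
tap and polish can't run in the same shift (same welder) — holds.
bore and cut can't run in the same shift (same bender) — holds.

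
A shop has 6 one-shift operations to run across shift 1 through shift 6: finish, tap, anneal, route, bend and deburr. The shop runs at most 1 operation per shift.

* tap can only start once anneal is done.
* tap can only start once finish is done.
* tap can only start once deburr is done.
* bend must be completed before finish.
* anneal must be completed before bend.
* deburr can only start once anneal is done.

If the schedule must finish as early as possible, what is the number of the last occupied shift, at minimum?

The precedence chain requires at least 4 distinct shifts.
With at most 1 per shift and 6 operations, at least 6 shifts are needed.
6 works (last occupied shift: shift 6): for example tap=shift 5; deburr=shift 4; route=shift 6; anneal=shift 1; bend=shift 2; finish=shift 3.

shift 6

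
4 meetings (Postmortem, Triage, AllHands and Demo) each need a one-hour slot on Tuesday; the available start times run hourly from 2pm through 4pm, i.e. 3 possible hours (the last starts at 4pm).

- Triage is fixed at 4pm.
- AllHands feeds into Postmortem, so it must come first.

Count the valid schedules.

9

Splitting on Postmortem: it can be 3pm (3), 4pm (6). Listing each branch's schedules as (Triage, AllHands, Demo):
Postmortem=3pm: (4pm,2pm,2pm) (4pm,2pm,3pm) (4pm,2pm,4pm) — 3.
Postmortem=4pm: (4pm,2pm,2pm) (4pm,2pm,3pm) (4pm,2pm,4pm) (4pm,3pm,2pm) (4pm,3pm,3pm) (4pm,3pm,4pm) — 6.
Summing: 3 + 6 = 9.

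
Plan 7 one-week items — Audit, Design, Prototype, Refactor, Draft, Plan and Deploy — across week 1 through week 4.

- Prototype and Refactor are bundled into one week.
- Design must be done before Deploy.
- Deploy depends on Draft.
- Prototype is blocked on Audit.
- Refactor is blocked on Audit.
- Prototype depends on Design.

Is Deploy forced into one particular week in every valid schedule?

Deploy can be week 2 (e.g. Deploy in week 2; Draft in week 1; Refactor in week 2; Design in week 1; Prototype in week 2; Plan in week 1; Audit in week 1) or week 3 (e.g. Prototype -> week 2; Deploy -> week 3; Draft -> week 1; Plan -> week 1; Refactor -> week 2; Audit -> week 1; Design -> week 1).

No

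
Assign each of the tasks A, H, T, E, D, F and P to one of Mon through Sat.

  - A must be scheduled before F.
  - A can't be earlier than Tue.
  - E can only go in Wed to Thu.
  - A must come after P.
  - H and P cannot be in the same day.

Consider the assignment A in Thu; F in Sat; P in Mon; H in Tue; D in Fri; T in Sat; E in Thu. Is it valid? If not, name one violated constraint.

A can't be earlier than Tue — holds.
A must be scheduled before F — holds.
H and P cannot be in the same day — holds.
A must come after P — holds.
E can only go in Wed to Thu — holds.

Yes, all constraints hold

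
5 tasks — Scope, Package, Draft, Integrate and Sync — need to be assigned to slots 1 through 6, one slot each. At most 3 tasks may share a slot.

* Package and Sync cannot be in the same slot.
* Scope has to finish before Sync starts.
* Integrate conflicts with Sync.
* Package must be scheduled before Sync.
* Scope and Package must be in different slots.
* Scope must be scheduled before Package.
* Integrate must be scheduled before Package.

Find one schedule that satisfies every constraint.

Package in 2, Draft in 1, Integrate in 1, Scope in 1, Sync in 3

Checking: Integrate(1) before Package(2); Scope(1) before Sync(3); Package(2) before Sync(3); Scope(1) before Package(2); Package(2) != Sync(3); Scope(1) != Package(2); Integrate(1) != Sync(3); max 3 per slot (cap 3).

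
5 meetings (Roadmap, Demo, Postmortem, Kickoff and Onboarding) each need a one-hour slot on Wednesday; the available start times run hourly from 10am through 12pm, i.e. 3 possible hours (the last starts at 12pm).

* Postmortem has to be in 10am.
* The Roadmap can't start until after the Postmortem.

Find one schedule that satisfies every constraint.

Kickoff=10am, Demo=10am, Postmortem=10am, Roadmap=11am, Onboarding=10am

Checking: Postmortem(10am) before Roadmap(11am); Postmortem=10am in [10am,10am].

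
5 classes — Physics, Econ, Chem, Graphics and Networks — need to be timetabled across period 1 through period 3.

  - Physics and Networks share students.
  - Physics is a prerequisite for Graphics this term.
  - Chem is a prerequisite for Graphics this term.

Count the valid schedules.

Splitting on Physics: it can be period 1 (18), period 2 (12). Listing each branch's schedules as (Econ, Chem, Graphics, Networks) by period number:
Physics=period 1: (1,1,2,2) (1,1,2,3) (1,1,3,2) (1,1,3,3) (1,2,3,2) (1,2,3,3) (2,1,2,2) (2,1,2,3) (2,1,3,2) (2,1,3,3) (2,2,3,2) (2,2,3,3) (3,1,2,2) (3,1,2,3) (3,1,3,2) (3,1,3,3) (3,2,3,2) (3,2,3,3) — 18.
Physics=period 2: (1,1,3,1) (1,1,3,3) (1,2,3,1) (1,2,3,3) (2,1,3,1) (2,1,3,3) (2,2,3,1) (2,2,3,3) (3,1,3,1) (3,1,3,3) (3,2,3,1) (3,2,3,3) — 12.
Summing: 18 + 12 = 30.

30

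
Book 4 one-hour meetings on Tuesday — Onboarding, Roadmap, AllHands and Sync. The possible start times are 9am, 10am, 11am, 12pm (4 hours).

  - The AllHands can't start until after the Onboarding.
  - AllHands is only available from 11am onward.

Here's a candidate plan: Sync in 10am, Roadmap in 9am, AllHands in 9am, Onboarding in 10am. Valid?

No — it violates: AllHands is only available from 11am onward

AllHands is only available from 11am onward — violated.
The AllHands can't start until after the Onboarding — violated.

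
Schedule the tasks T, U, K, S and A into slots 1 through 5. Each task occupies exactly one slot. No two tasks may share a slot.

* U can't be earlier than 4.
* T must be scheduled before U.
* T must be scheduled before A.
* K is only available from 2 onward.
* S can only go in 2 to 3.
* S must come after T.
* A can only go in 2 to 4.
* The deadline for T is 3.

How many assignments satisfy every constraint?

6

Splitting on U: it can be 4 (2), 5 (4). Listing each branch's schedules as (T, K, S, A):
U=4: (1,5,2,3) (1,5,3,2) — 2.
U=5: (1,2,3,4) (1,3,2,4) (1,4,2,3) (1,4,3,2) — 4.
Summing: 2 + 4 = 6.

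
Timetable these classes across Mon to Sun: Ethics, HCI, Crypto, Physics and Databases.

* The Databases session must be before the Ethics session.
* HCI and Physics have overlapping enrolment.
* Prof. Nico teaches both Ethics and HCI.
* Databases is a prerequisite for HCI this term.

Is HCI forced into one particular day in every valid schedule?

No

HCI can be Tue (e.g. Physics in Mon; HCI in Tue; Ethics in Wed; Databases in Mon; Crypto in Mon) or Wed (e.g. Crypto=Mon; Ethics=Tue; HCI=Wed; Databases=Mon; Physics=Mon).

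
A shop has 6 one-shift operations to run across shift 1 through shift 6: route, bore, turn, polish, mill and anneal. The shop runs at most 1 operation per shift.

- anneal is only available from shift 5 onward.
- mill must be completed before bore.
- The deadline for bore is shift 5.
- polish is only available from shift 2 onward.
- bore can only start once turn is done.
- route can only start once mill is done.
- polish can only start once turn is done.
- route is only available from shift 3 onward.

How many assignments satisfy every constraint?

23

Splitting on route: it can be shift 3 (6), shift 4 (7), shift 5 (5), shift 6 (5). Listing each branch's schedules as (bore, turn, polish, mill, anneal) by shift number:
route=shift 3: (4,1,5,2,6) (4,1,6,2,5) (4,2,5,1,6) (4,2,6,1,5) (5,1,4,2,6) (5,2,4,1,6) — 6.
route=shift 4: (3,1,5,2,6) (3,1,6,2,5) (3,2,5,1,6) (3,2,6,1,5) (5,1,2,3,6) (5,1,3,2,6) (5,2,3,1,6) — 7.
route=shift 5: (3,1,4,2,6) (3,2,4,1,6) (4,1,2,3,6) (4,1,3,2,6) (4,2,3,1,6) — 5.
route=shift 6: (3,1,4,2,5) (3,2,4,1,5) (4,1,2,3,5) (4,1,3,2,5) (4,2,3,1,5) — 5.
Summing: 6 + 7 + 5 + 5 = 23.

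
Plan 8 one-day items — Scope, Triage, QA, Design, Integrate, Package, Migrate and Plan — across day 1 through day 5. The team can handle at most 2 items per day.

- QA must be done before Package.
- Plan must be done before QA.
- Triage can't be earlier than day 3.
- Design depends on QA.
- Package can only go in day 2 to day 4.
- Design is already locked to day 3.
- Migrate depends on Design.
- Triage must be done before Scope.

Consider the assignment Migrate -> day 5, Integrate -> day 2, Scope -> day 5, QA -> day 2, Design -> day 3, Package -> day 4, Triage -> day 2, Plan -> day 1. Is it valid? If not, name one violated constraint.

Triage can't be earlier than day 3 — violated.
Design is already locked to day 3 — holds.
The team can handle at most 2 items per day — violated.
QA must be done before Package — holds.
Package can only go in day 2 to day 4 — holds.
Migrate depends on Design — holds.
Design depends on QA — holds.
Plan must be done before QA — holds.
Triage must be done before Scope — holds.

Invalid. Triage can't be earlier than day 3.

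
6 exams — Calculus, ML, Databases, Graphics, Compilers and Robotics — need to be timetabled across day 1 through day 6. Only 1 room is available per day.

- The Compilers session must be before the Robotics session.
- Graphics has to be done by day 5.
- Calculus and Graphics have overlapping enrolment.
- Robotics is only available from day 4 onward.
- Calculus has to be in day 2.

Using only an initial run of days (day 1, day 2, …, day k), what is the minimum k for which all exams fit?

The precedence chain requires at least 2 distinct days.
With at most 1 per day and 6 exams, at least 6 days are needed.
Robotics can't be placed before day 4, so the schedule must run through at least day 4.
6 works (last occupied day: day 6): for example ML -> day 5, Graphics -> day 1, Robotics -> day 4, Databases -> day 6, Calculus -> day 2, Compilers -> day 3.

6 days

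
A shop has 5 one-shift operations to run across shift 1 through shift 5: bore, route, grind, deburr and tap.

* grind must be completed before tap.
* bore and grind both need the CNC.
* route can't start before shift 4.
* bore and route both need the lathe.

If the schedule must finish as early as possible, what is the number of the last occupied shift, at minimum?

The precedence chain requires at least 2 distinct shifts.
route can't be placed before shift 4, so the schedule must run through at least shift 4.
4 works (last occupied shift: shift 4): for example bore -> shift 2, deburr -> shift 1, route -> shift 4, tap -> shift 2, grind -> shift 1.

4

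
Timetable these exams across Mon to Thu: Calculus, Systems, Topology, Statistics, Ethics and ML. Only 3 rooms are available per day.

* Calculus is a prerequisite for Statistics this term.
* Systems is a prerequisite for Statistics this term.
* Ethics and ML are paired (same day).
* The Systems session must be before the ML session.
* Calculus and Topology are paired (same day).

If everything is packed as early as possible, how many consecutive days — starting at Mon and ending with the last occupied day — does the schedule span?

The precedence chain requires at least 2 distinct days.
With at most 3 per day and 6 exams, at least 2 days are needed.
2 works (last occupied day: Tue): for example Systems -> Mon, Ethics -> Tue, ML -> Tue, Topology -> Mon, Calculus -> Mon, Statistics -> Tue.

2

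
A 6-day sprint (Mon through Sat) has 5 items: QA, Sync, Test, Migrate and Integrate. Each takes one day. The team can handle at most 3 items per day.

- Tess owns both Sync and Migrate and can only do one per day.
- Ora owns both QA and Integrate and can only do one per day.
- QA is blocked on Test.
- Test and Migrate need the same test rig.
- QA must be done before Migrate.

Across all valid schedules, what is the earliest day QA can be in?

Precedence pushes QA to at least Tue; downstream work caps QA at Fri.
QA at Tue is achievable: Sync -> Mon, Integrate -> Mon, Test -> Mon, Migrate -> Wed, QA -> Tue.

Tue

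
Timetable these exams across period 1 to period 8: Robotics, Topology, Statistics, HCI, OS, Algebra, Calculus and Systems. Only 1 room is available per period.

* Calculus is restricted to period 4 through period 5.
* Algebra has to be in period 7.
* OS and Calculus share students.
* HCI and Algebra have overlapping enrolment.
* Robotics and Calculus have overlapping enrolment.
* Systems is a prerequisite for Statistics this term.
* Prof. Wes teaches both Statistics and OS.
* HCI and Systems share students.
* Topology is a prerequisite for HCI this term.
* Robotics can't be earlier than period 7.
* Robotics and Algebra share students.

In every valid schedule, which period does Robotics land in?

period 8

Robotics's window is period 7–period 8.
Algebra is fixed at period 7, and Robotics can't share a period with Algebra.
So Robotics must be period 8.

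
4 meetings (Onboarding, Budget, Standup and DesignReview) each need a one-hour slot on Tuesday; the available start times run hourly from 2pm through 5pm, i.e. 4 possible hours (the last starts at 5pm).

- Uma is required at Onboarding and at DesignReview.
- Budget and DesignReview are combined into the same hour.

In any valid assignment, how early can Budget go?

Budget at 2pm is achievable: DesignReview=2pm; Budget=2pm; Onboarding=3pm; Standup=2pm.

2pm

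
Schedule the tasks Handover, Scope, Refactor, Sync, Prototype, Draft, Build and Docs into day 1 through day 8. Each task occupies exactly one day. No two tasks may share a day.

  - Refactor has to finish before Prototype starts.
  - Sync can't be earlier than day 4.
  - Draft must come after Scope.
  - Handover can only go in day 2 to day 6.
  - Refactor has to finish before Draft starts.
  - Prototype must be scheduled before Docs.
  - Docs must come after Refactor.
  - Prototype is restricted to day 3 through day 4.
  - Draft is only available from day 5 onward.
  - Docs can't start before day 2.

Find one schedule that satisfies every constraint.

Refactor in day 1; Scope in day 4; Build in day 8; Prototype in day 3; Sync in day 6; Handover in day 2; Docs in day 7; Draft in day 5

Checking: Prototype(day 3) before Docs(day 7); Scope(day 4) before Draft(day 5); Refactor(day 1) before Docs(day 7); Refactor(day 1) before Draft(day 5); Refactor(day 1) before Prototype(day 3); Handover=day 2 in [day 2,day 6]; Sync=day 6 in [day 4,day 8]; Prototype=day 3 in [day 3,day 4]; Docs=day 7 in [day 2,day 8]; Draft=day 5 in [day 5,day 8]; max 1 per day (cap 1).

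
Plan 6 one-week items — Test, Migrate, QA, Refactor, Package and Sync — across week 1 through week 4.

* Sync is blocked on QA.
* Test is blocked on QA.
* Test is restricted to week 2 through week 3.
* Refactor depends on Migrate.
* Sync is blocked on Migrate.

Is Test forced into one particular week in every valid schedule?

Test can be week 2 (e.g. Refactor -> week 2; QA -> week 1; Package -> week 1; Migrate -> week 1; Sync -> week 2; Test -> week 2) or week 3 (e.g. Refactor in week 2, Package in week 1, Test in week 3, Migrate in week 1, Sync in week 2, QA in week 1).

No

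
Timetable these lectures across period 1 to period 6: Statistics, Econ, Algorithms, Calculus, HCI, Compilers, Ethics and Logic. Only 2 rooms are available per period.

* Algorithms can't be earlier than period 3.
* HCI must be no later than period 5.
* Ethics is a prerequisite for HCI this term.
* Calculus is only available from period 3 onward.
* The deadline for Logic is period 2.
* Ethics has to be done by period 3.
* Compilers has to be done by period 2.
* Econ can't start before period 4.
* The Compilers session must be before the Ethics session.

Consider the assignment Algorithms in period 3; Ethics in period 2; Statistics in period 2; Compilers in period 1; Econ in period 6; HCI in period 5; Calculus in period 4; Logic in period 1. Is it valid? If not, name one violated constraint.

Algorithms can't be earlier than period 3 — holds.
The Compilers session must be before the Ethics session — holds.
Only 2 rooms are available per period — holds.
Calculus is only available from period 3 onward — holds.
Ethics has to be done by period 3 — holds.
Ethics is a prerequisite for HCI this term — holds.
Econ can't start before period 4 — holds.
Compilers has to be done by period 2 — holds.
HCI must be no later than period 5 — holds.
The deadline for Logic is period 2 — holds.

Yes, all constraints hold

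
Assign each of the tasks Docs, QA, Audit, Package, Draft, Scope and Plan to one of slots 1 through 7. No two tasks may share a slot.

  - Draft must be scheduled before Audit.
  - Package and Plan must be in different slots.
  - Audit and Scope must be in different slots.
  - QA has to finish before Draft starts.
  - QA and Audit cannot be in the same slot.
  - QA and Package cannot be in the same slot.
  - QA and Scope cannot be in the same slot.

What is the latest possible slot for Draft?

Precedence pushes Draft to at least 2; downstream work caps Draft at 6.
Draft at 6 is achievable: Audit -> 7, QA -> 1, Plan -> 5, Scope -> 4, Draft -> 6, Docs -> 2, Package -> 3.

6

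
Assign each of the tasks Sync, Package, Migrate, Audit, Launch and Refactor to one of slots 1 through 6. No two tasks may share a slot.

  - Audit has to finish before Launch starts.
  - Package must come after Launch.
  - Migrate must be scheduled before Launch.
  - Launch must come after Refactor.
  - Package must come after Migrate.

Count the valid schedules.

Splitting on Package: it can be 5 (6), 6 (30). Listing each branch's schedules as (Sync, Migrate, Audit, Launch, Refactor):
Package=5: (6,1,2,4,3) (6,1,3,4,2) (6,2,1,4,3) (6,2,3,4,1) (6,3,1,4,2) (6,3,2,4,1) — 6.
Package=6: (1,2,3,5,4) (1,2,4,5,3) (1,3,2,5,4) (1,3,4,5,2) (1,4,2,5,3) (1,4,3,5,2) (2,1,3,5,4) (2,1,4,5,3) (2,3,1,5,4) (2,3,4,5,1) (2,4,1,5,3) (2,4,3,5,1) (3,1,2,5,4) (3,1,4,5,2) (3,2,1,5,4) (3,2,4,5,1) (3,4,1,5,2) (3,4,2,5,1) (4,1,2,5,3) (4,1,3,5,2) (4,2,1,5,3) (4,2,3,5,1) (4,3,1,5,2) (4,3,2,5,1) (5,1,2,4,3) (5,1,3,4,2) (5,2,1,4,3) (5,2,3,4,1) (5,3,1,4,2) (5,3,2,4,1) — 30.
Summing: 6 + 30 = 36.

36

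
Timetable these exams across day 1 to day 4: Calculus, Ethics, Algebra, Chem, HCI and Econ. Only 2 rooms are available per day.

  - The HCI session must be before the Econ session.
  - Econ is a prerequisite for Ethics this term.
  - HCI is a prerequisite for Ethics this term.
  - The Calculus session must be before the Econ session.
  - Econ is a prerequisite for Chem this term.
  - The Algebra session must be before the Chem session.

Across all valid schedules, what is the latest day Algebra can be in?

Downstream work caps Algebra at day 3.
Algebra at day 3 is achievable: Chem -> day 4, Algebra -> day 3, Calculus -> day 1, Econ -> day 2, Ethics -> day 3, HCI -> day 1.

day 3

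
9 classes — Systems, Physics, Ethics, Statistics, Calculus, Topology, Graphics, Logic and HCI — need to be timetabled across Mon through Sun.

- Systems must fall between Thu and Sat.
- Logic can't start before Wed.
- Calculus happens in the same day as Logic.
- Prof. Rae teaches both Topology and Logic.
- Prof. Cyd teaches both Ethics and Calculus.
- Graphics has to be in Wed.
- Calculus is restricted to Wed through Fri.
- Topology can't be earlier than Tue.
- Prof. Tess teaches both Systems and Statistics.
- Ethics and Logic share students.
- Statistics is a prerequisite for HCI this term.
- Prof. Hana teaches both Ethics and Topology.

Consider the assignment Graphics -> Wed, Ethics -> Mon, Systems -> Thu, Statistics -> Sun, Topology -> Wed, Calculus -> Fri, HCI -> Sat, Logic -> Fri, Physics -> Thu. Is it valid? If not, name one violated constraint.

Calculus is restricted to Wed through Fri — holds.
Prof. Cyd teaches both Ethics and Calculus — holds.
Statistics is a prerequisite for HCI this term — violated.
Prof. Tess teaches both Systems and Statistics — holds.
Ethics and Logic share students — holds.
Logic can't start before Wed — holds.
Prof. Rae teaches both Topology and Logic — holds.
Topology can't be earlier than Tue — holds.
Calculus happens in the same day as Logic — holds.
Prof. Hana teaches both Ethics and Topology — holds.
Systems must fall between Thu and Sat — holds.
Graphics has to be in Wed — holds.

No. Statistics is a prerequisite for HCI this term is not satisfied.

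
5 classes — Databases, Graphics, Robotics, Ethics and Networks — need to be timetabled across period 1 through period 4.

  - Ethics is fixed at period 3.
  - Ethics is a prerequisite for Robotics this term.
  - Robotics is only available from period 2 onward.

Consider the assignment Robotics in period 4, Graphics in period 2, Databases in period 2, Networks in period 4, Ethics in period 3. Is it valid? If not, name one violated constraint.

Ethics is a prerequisite for Robotics this term — holds.
Ethics is fixed at period 3 — holds.
Robotics is only available from period 2 onward — holds.

Yes, all constraints hold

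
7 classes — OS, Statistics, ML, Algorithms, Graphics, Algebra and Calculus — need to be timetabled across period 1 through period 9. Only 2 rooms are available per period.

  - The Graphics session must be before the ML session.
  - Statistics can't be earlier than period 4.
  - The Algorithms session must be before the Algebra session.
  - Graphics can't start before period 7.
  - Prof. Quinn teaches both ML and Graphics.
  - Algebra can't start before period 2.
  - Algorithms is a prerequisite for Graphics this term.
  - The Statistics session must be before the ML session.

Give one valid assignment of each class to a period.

Algebra=period 2; Graphics=period 7; ML=period 8; Calculus=period 2; Statistics=period 4; Algorithms=period 1; OS=period 1

Checking: Statistics(period 4) before ML(period 8); Algorithms(period 1) before Graphics(period 7); Graphics(period 7) before ML(period 8); Algorithms(period 1) before Algebra(period 2); ML(period 8) != Graphics(period 7); Statistics=period 4 in [period 4,period 9]; Graphics=period 7 in [period 7,period 9]; Algebra=period 2 in [period 2,period 9]; max 2 per period (cap 2).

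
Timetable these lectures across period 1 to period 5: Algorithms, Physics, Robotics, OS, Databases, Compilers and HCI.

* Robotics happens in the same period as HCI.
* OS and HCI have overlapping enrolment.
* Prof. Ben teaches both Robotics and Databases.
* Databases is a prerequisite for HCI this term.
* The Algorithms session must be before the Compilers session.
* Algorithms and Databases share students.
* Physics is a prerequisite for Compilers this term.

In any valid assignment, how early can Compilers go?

Precedence pushes Compilers to at least period 2.
Compilers at period 2 is achievable: OS -> period 1; Databases -> period 2; Compilers -> period 2; HCI -> period 3; Algorithms -> period 1; Robotics -> period 3; Physics -> period 1.

period 2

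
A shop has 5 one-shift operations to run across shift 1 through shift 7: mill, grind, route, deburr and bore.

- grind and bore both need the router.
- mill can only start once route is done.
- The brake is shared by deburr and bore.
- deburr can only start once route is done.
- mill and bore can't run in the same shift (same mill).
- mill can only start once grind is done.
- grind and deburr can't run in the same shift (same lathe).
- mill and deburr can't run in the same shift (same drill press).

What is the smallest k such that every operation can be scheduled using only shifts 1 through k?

The precedence chain requires at least 2 distinct shifts.
Those bounds only give 2; check 3 shifts directly (anything shorter is at least as hard).
Could 3 shifts be enough, i.e. nothing placed later than shift 3? No: deburr must come after route (at shift 1 or later) → {shift 2, shift 3}; mill must come after grind (at shift 1 or later) → {shift 2, shift 3}; grind must come before mill (at shift 3 or earlier) → {shift 1, shift 2}; mill, grind, deburr and bore must all be in different shifts (mill and grind are ordered by precedence; mill/deburr can't share; mill/bore can't share; grind/deburr can't share; grind/bore can't share; deburr/bore can't share), but they are limited to mill in {shift 2, shift 3}, grind in {shift 1, shift 2}, deburr in {shift 2, shift 3}, bore in {shift 1, shift 2, shift 3} — together just 3 shifts: 4 operations can't fit in 3 distinct shifts.
So 3 shifts is not enough.
4 works (last occupied shift: shift 4): for example mill in shift 2; grind in shift 1; bore in shift 4; deburr in shift 3; route in shift 1.

4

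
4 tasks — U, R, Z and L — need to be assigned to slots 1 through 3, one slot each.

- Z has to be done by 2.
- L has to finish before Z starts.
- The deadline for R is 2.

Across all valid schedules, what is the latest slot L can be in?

1

Downstream work caps L at 1.
L at 1 is achievable: L -> 1; Z -> 2; U -> 1; R -> 1.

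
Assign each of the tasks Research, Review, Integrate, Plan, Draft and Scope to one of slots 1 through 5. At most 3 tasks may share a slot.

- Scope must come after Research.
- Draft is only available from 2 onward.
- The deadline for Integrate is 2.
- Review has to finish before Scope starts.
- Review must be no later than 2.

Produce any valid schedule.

Review -> 1; Integrate -> 1; Research -> 1; Draft -> 2; Plan -> 2; Scope -> 2

Checking: Research(1) before Scope(2); Review(1) before Scope(2); Review=1 in [1,2]; Integrate=1 in [1,2]; Draft=2 in [2,5]; max 3 per slot (cap 3).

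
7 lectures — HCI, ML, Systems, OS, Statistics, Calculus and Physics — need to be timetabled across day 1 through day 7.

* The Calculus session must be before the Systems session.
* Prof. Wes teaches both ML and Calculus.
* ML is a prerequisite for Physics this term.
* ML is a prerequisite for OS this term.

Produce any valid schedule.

ML=day 1; Statistics=day 1; OS=day 2; HCI=day 1; Calculus=day 2; Physics=day 2; Systems=day 3

Checking: ML(day 1) before Physics(day 2); Calculus(day 2) before Systems(day 3); ML(day 1) before OS(day 2); ML(day 1) != Calculus(day 2).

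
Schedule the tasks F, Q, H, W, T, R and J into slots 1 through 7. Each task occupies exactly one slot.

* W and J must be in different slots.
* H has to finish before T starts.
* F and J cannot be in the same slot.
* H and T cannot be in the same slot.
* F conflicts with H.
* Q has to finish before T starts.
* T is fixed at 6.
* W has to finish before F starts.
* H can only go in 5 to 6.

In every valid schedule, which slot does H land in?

H's window is 5–6.
T is fixed at 6, and H can't share a slot with T.
So H must be 5.

5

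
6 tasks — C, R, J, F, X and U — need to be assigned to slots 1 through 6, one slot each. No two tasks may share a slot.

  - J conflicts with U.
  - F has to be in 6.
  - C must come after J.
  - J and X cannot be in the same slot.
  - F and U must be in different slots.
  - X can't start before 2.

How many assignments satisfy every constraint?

48

Splitting on C: it can be 2 (6), 3 (10), 4 (14), 5 (18). Listing each branch's schedules as (R, J, F, X, U):
C=2: (3,1,6,4,5) (3,1,6,5,4) (4,1,6,3,5) (4,1,6,5,3) (5,1,6,3,4) (5,1,6,4,3) — 6.
C=3: (1,2,6,4,5) (1,2,6,5,4) (2,1,6,4,5) (2,1,6,5,4) (4,1,6,2,5) (4,1,6,5,2) (4,2,6,5,1) (5,1,6,2,4) (5,1,6,4,2) (5,2,6,4,1) — 10.
C=4: (1,2,6,3,5) (1,2,6,5,3) (1,3,6,2,5) (1,3,6,5,2) (2,1,6,3,5) (2,1,6,5,3) (2,3,6,5,1) (3,1,6,2,5) (3,1,6,5,2) (3,2,6,5,1) (5,1,6,2,3) (5,1,6,3,2) (5,2,6,3,1) (5,3,6,2,1) — 14.
C=5: (1,2,6,3,4) (1,2,6,4,3) (1,3,6,2,4) (1,3,6,4,2) (1,4,6,2,3) (1,4,6,3,2) (2,1,6,3,4) (2,1,6,4,3) (2,3,6,4,1) (2,4,6,3,1) (3,1,6,2,4) (3,1,6,4,2) (3,2,6,4,1) (3,4,6,2,1) (4,1,6,2,3) (4,1,6,3,2) (4,2,6,3,1) (4,3,6,2,1) — 18.
Summing: 6 + 10 + 14 + 18 = 48.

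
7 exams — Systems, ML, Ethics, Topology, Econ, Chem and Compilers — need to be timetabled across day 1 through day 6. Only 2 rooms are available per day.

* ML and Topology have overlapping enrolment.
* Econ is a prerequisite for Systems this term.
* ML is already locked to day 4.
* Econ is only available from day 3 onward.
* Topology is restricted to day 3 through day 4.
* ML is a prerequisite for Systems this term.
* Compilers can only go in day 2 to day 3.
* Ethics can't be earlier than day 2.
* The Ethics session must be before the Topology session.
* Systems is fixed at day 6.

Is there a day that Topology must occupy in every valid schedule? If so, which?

day 3

Topology's window is day 3–day 4.
ML is fixed at day 4, and Topology can't share a day with ML.
So Topology must be day 3.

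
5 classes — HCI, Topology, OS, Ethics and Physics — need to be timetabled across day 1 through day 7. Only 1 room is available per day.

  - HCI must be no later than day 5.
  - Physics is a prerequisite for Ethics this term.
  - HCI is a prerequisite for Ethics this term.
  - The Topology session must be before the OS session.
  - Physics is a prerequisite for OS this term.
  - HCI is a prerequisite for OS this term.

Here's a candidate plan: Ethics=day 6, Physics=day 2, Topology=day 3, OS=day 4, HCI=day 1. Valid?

The Topology session must be before the OS session — holds.
Only 1 room is available per day — holds.
HCI is a prerequisite for OS this term — holds.
Physics is a prerequisite for OS this term — holds.
HCI must be no later than day 5 — holds.
Physics is a prerequisite for Ethics this term — holds.
HCI is a prerequisite for Ethics this term — holds.

Yes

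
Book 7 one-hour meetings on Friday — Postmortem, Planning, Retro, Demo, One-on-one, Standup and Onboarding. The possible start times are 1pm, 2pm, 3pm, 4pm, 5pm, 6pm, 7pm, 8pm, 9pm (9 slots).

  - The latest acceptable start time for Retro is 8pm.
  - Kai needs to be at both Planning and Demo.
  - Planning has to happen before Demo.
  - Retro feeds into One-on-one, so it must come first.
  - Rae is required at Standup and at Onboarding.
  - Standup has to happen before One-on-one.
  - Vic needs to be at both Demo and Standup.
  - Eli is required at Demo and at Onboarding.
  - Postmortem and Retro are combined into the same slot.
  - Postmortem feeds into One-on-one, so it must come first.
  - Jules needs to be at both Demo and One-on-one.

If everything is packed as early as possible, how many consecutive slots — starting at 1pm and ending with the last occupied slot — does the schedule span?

3

The precedence chain requires at least 2 distinct slots.
Could 2 slots be enough, i.e. nothing placed later than 2pm? No: Retro's window within 2 slots is {1pm, 2pm}; One-on-one must come after Retro (at 1pm or later) → {2pm}; Demo must come after Planning (at 1pm or later) → {2pm}; One-on-one can't share with Demo (2pm) → nothing is left.
So 2 slots is not enough.
3 works (last occupied slot: 3pm): for example Planning in 1pm, Demo in 3pm, Onboarding in 2pm, Retro in 1pm, One-on-one in 2pm, Standup in 1pm, Postmortem in 1pm.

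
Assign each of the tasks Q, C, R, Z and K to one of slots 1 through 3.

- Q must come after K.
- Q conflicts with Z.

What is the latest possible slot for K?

Downstream work caps K at 2.
K at 2 is achievable: C -> 1; Z -> 1; Q -> 3; K -> 2; R -> 1.

2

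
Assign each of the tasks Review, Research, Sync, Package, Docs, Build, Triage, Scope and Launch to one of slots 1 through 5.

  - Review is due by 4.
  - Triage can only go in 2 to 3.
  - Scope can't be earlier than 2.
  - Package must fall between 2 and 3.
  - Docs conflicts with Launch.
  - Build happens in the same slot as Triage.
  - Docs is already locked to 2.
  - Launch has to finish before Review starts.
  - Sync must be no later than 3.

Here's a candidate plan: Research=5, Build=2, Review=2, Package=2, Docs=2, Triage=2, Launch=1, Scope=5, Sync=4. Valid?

No. Sync must be no later than 3 is not satisfied.

Review is due by 4 — holds.
Package must fall between 2 and 3 — holds.
Triage can only go in 2 to 3 — holds.
Sync must be no later than 3 — violated.
Docs conflicts with Launch — holds.
Launch has to finish before Review starts — holds.
Scope can't be earlier than 2 — holds.
Docs is already locked to 2 — holds.
Build happens in the same slot as Triage — holds.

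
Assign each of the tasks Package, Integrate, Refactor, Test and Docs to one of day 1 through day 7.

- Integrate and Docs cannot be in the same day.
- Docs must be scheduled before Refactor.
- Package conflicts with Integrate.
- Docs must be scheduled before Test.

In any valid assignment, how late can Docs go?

Downstream work caps Docs at day 6.
Docs at day 6 is achievable: Docs in day 6, Package in day 1, Test in day 7, Refactor in day 7, Integrate in day 2.

day 6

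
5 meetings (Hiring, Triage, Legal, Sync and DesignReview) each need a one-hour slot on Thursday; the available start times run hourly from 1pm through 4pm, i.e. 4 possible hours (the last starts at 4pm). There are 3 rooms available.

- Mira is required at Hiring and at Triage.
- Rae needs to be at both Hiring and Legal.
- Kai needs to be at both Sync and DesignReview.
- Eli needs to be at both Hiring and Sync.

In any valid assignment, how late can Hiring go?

Hiring at 4pm is achievable: Triage=1pm, Hiring=4pm, Sync=1pm, Legal=1pm, DesignReview=2pm.

4pm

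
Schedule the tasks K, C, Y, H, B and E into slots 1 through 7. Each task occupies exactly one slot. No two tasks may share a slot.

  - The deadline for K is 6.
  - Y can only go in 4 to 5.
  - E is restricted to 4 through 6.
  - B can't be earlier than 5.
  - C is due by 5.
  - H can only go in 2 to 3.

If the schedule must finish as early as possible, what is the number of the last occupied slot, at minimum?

With at most 1 per slot and 6 tasks, at least 6 slots are needed.
B can't be placed before 5, so the schedule must run through at least slot 5.
6 works (last occupied slot: 6): for example H -> 2; K -> 3; Y -> 4; C -> 1; B -> 5; E -> 6.

6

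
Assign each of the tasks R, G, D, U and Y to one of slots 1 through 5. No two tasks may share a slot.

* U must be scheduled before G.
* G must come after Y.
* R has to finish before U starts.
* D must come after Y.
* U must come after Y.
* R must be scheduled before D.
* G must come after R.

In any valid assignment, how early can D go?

Precedence pushes D to at least 2.
D at 3 is achievable: R in 1; Y in 2; G in 5; D in 3; U in 4.
Nothing earlier works — the capacity limit rule out every slot before 3.

3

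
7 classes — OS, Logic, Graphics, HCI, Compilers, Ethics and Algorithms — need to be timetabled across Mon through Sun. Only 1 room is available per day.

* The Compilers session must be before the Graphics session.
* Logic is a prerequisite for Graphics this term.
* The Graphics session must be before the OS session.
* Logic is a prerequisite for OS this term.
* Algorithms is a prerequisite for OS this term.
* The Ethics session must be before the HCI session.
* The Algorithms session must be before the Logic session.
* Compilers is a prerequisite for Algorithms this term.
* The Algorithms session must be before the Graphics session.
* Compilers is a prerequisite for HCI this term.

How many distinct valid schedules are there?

Splitting on OS: it can be Fri (1), Sat (5), Sun (14). Listing each branch's schedules as (Logic, Graphics, HCI, Compilers, Ethics, Algorithms):
OS=Fri: (Wed,Thu,Sun,Mon,Sat,Tue) — 1.
OS=Sat: (Wed,Thu,Sun,Mon,Fri,Tue) (Wed,Fri,Sun,Mon,Thu,Tue) (Thu,Fri,Sun,Mon,Tue,Wed) (Thu,Fri,Sun,Mon,Wed,Tue) (Thu,Fri,Sun,Tue,Mon,Wed) — 5.
OS=Sun: (Wed,Thu,Sat,Mon,Fri,Tue) (Wed,Fri,Sat,Mon,Thu,Tue) (Wed,Sat,Fri,Mon,Thu,Tue) (Thu,Fri,Sat,Mon,Tue,Wed) (Thu,Fri,Sat,Mon,Wed,Tue) (Thu,Fri,Sat,Tue,Mon,Wed) (Thu,Sat,Fri,Mon,Tue,Wed) (Thu,Sat,Fri,Mon,Wed,Tue) (Thu,Sat,Fri,Tue,Mon,Wed) (Fri,Sat,Wed,Mon,Tue,Thu) (Fri,Sat,Wed,Tue,Mon,Thu) (Fri,Sat,Thu,Mon,Tue,Wed) (Fri,Sat,Thu,Mon,Wed,Tue) (Fri,Sat,Thu,Tue,Mon,Wed) — 14.
Summing: 1 + 5 + 14 = 20.

20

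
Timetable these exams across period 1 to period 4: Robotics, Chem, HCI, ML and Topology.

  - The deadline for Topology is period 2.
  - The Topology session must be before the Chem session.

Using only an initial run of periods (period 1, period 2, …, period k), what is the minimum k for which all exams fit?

The precedence chain requires at least 2 distinct periods.
2 works (last occupied period: period 2): for example Topology -> period 1; HCI -> period 1; Chem -> period 2; ML -> period 1; Robotics -> period 1.

2 periods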